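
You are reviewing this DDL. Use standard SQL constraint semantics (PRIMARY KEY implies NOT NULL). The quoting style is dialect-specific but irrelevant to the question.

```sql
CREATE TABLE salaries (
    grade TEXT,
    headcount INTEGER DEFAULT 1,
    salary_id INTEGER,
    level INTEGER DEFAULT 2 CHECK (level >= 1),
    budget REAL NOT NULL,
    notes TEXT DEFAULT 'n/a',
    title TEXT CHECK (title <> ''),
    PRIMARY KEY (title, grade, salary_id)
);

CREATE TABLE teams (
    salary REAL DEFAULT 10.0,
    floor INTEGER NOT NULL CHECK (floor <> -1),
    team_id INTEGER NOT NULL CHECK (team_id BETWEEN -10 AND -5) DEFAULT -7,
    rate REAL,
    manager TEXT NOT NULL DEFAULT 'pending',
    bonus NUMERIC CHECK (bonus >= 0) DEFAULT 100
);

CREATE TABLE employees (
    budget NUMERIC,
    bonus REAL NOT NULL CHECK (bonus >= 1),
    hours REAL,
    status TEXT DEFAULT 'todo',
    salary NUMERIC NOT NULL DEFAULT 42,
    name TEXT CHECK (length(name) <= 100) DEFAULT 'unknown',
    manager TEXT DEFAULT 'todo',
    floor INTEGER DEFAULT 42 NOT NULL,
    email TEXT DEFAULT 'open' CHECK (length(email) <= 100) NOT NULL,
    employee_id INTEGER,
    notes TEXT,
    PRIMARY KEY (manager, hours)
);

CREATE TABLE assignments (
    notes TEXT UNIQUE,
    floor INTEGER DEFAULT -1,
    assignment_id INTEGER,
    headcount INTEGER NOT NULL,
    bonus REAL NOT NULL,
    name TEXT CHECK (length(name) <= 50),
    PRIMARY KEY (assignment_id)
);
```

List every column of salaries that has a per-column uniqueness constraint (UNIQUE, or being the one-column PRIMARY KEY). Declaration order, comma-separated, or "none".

- grade: part of a composite PRIMARY KEY — only the tuple is unique, not this column on its own.
- headcount: no UNIQUE or single-column PK constraint.
- salary_id: part of a composite PRIMARY KEY — only the tuple is unique, not this column on its own.
- level: no UNIQUE or single-column PK constraint.
- budget: no UNIQUE or single-column PK constraint.
- notes: no UNIQUE or single-column PK constraint.
- title: part of a composite PRIMARY KEY — only the tuple is unique, not this column on its own.

none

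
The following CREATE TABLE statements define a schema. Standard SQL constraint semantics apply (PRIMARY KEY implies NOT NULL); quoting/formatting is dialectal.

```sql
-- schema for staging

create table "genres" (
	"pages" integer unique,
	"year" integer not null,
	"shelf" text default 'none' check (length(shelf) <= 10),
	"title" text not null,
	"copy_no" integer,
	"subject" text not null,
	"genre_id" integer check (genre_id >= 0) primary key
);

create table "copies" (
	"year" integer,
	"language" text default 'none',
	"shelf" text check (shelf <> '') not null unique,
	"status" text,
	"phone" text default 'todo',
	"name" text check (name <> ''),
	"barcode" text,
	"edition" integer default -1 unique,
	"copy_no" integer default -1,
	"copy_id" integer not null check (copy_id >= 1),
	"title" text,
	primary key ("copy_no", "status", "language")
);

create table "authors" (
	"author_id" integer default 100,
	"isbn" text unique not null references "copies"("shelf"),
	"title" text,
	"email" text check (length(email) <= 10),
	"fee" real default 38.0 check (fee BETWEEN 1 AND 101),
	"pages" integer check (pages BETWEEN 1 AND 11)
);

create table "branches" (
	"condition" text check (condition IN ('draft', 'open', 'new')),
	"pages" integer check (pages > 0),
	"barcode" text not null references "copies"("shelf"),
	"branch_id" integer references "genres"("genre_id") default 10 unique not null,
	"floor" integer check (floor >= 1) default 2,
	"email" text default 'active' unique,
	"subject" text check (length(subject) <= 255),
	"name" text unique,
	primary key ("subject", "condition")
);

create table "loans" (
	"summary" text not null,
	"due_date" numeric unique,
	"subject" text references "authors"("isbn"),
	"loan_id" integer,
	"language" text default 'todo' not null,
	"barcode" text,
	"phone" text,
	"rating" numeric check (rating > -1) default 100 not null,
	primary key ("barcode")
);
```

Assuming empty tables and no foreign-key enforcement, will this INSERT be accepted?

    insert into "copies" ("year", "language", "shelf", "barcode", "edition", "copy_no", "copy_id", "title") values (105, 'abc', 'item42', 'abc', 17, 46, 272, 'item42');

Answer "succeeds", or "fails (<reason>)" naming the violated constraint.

fails (NOT NULL on status)

status is omitted from the column list and has no DEFAULT, so it would receive NULL.
But status is part of the PRIMARY KEY (implied NOT NULL).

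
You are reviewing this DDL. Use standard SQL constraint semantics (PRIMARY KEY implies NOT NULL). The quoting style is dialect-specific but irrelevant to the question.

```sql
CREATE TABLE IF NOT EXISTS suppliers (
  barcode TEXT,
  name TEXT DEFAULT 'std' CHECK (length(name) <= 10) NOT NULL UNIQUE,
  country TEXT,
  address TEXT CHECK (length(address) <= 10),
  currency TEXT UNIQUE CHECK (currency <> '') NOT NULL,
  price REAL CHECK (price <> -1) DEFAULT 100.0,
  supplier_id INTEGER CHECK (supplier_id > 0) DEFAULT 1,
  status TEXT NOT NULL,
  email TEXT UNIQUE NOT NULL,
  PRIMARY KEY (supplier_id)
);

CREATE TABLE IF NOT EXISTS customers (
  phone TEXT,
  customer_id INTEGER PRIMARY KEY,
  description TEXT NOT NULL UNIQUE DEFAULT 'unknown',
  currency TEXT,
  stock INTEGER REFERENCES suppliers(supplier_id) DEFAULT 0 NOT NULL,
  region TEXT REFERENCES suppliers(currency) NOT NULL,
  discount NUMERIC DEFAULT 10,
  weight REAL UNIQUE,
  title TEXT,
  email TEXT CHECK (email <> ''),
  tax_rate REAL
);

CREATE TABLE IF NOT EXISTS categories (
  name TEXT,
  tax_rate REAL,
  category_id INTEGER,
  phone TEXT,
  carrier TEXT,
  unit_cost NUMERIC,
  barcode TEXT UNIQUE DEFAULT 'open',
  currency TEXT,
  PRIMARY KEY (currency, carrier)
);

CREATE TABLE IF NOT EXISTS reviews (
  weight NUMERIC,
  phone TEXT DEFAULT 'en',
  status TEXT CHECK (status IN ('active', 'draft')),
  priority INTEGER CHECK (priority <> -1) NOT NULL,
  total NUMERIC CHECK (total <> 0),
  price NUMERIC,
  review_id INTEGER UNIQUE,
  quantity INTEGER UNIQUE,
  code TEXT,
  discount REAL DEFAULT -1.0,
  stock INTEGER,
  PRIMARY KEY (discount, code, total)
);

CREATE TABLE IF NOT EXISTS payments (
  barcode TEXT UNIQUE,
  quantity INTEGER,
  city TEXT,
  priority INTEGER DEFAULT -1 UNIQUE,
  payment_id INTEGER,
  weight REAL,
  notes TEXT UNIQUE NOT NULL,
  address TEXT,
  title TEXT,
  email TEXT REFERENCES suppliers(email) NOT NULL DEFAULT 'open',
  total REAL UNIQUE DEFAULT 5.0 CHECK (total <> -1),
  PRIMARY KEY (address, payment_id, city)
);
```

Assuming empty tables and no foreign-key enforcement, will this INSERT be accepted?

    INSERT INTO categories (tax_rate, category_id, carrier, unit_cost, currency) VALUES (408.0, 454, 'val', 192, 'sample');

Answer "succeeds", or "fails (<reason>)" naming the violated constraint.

succeeds

NOT NULL columns: carrier is supplied; currency is supplied.
No constraint is violated.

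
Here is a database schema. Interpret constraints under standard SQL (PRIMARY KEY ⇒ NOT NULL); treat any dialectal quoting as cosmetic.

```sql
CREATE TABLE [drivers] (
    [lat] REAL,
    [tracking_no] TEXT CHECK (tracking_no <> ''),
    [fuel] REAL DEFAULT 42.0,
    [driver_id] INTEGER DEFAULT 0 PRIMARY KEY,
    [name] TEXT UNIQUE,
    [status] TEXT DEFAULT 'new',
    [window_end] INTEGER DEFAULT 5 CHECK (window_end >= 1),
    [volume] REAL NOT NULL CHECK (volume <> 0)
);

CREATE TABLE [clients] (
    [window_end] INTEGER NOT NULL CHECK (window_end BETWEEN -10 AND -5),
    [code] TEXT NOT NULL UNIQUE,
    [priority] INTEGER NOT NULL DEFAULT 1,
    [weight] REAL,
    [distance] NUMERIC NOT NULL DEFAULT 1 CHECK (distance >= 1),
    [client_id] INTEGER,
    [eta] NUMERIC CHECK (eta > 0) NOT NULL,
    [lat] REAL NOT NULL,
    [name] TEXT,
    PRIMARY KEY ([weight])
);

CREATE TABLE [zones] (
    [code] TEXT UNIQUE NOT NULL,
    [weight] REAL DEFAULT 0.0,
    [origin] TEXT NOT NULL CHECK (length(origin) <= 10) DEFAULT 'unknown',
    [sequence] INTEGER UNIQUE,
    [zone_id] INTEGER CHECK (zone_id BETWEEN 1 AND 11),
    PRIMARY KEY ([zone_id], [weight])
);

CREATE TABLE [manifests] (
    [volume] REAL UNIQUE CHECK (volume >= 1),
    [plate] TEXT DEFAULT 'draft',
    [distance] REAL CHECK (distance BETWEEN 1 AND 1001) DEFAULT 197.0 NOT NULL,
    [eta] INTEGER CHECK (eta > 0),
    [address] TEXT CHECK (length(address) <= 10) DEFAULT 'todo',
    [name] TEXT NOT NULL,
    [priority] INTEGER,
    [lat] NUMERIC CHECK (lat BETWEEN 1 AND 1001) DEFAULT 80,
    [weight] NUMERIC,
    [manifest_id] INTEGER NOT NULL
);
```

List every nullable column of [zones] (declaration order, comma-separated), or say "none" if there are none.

- code: declared NOT NULL → not nullable.
- weight: part of the PRIMARY KEY, which implies NOT NULL → not nullable.
- origin: declared NOT NULL → not nullable.
- sequence: UNIQUE does not imply NOT NULL → nullable.
- zone_id: part of the PRIMARY KEY, which implies NOT NULL → not nullable.

sequence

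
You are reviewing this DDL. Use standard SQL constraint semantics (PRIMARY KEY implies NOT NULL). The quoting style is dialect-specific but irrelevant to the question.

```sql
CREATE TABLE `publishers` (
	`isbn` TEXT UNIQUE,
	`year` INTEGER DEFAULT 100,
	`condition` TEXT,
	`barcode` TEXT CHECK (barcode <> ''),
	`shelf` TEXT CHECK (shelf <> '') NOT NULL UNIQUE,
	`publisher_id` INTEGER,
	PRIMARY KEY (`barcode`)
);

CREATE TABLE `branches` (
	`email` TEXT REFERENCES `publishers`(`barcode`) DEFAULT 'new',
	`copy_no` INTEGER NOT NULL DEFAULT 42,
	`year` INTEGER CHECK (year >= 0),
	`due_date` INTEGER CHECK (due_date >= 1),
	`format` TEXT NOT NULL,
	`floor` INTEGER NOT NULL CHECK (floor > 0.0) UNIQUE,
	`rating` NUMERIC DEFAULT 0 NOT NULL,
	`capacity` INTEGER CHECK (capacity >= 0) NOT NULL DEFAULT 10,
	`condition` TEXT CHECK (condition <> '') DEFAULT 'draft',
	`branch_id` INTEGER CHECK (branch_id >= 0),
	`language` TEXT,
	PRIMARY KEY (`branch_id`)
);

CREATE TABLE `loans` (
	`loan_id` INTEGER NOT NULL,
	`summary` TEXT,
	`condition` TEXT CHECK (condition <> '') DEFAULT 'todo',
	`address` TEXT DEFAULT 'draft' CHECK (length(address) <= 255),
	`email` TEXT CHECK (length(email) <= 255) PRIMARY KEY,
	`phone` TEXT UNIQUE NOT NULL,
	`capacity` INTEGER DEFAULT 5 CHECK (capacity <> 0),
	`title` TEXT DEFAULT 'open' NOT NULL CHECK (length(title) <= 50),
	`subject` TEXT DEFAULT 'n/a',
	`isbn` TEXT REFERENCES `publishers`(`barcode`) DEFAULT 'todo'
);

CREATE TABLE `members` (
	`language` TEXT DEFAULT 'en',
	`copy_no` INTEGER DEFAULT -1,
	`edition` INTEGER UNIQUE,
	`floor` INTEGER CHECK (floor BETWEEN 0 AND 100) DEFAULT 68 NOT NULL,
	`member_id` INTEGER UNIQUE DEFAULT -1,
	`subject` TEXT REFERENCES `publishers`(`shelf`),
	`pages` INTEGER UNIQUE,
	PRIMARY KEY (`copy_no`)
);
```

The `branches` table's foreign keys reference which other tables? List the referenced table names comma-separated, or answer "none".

- email REFERENCES publishers(barcode).

publishers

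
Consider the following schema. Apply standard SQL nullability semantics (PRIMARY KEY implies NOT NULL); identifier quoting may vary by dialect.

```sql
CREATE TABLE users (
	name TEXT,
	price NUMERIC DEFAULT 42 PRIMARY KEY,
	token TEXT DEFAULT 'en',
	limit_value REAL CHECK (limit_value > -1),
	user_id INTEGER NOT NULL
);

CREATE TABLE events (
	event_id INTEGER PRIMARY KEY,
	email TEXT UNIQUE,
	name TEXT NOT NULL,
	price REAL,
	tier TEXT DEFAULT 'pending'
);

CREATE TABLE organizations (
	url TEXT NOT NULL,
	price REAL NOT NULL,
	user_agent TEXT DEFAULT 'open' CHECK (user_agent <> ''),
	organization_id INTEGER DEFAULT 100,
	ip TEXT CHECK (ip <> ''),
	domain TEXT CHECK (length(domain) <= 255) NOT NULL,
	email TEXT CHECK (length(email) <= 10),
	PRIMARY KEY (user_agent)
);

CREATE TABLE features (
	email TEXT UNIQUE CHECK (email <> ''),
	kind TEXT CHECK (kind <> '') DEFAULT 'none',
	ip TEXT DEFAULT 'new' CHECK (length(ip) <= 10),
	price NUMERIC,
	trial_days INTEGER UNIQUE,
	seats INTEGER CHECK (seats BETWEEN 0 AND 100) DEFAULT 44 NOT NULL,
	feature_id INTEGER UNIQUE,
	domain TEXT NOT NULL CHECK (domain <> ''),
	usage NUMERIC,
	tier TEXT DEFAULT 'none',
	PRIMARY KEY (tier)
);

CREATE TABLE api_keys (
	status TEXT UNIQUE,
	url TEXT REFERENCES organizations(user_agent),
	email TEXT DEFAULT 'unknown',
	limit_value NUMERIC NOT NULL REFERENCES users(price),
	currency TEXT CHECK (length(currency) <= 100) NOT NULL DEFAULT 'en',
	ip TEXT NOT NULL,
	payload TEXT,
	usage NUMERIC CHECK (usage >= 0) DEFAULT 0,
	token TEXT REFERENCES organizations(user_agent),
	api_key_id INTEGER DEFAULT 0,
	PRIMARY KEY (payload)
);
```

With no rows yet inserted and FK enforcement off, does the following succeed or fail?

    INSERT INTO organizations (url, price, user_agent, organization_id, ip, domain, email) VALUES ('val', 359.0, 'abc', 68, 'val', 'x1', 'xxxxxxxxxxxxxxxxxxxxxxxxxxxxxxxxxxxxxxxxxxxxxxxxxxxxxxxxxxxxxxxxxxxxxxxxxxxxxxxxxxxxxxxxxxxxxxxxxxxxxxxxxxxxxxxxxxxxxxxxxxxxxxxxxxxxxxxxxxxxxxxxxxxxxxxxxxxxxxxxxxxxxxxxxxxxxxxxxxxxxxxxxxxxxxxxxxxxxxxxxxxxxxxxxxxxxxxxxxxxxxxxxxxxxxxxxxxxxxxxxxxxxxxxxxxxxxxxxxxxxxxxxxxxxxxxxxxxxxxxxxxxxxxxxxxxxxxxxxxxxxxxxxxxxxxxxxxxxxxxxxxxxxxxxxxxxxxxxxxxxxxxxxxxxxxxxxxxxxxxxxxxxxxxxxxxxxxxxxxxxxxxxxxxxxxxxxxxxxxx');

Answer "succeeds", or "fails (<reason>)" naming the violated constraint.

The value 'xxxxxxxxxxxxxxxxxxxxxxxxxxxxxxxxxxxxxxxxxxxxxxxxxxxxxxxxxxxxxxxxxxxxxxxxxxxxxxxxxxxxxxxxxxxxxxxxxxxxxxxxxxxxxxxxxxxxxxxxxxxxxxxxxxxxxxxxxxxxxxxxxxxxxxxxxxxxxxxxxxxxxxxxxxxxxxxxxxxxxxxxxxxxxxxxxxxxxxxxxxxxxxxxxxxxxxxxxxxxxxxxxxxxxxxxxxxxxxxxxxxxxxxxxxxxxxxxxxxxxxxxxxxxxxxxxxxxxxxxxxxxxxxxxxxxxxxxxxxxxxxxxxxxxxxxxxxxxxxxxxxxxxxxxxxxxxxxxxxxxxxxxxxxxxxxxxxxxxxxxxxxxxxxxxxxxxxxxxxxxxxxxxxxxxxxxxxxxxxx' for email violates CHECK (length(email) <= 10).

fails (CHECK on email)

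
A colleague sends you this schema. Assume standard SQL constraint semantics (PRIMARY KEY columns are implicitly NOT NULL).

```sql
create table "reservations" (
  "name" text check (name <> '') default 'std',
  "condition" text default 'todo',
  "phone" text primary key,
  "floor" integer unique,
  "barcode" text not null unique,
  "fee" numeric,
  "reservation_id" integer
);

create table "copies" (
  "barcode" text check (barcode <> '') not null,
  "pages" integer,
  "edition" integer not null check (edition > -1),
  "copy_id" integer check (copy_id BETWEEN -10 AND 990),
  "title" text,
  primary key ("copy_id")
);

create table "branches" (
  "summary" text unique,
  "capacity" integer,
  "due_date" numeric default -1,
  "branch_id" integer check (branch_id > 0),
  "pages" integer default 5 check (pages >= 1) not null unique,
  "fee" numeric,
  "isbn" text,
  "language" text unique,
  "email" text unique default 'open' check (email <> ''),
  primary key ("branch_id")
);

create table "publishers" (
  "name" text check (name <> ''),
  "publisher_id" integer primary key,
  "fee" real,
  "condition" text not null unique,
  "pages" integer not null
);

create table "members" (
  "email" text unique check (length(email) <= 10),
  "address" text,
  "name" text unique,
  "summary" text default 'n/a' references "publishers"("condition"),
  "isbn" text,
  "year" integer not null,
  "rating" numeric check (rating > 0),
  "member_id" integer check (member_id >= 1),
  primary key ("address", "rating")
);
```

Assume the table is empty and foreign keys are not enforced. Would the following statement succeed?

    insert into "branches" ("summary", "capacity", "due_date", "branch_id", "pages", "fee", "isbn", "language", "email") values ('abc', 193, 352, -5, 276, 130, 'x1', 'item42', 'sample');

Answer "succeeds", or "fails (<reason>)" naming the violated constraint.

The value -5 for branch_id violates CHECK (branch_id > 0).

fails (CHECK on branch_id)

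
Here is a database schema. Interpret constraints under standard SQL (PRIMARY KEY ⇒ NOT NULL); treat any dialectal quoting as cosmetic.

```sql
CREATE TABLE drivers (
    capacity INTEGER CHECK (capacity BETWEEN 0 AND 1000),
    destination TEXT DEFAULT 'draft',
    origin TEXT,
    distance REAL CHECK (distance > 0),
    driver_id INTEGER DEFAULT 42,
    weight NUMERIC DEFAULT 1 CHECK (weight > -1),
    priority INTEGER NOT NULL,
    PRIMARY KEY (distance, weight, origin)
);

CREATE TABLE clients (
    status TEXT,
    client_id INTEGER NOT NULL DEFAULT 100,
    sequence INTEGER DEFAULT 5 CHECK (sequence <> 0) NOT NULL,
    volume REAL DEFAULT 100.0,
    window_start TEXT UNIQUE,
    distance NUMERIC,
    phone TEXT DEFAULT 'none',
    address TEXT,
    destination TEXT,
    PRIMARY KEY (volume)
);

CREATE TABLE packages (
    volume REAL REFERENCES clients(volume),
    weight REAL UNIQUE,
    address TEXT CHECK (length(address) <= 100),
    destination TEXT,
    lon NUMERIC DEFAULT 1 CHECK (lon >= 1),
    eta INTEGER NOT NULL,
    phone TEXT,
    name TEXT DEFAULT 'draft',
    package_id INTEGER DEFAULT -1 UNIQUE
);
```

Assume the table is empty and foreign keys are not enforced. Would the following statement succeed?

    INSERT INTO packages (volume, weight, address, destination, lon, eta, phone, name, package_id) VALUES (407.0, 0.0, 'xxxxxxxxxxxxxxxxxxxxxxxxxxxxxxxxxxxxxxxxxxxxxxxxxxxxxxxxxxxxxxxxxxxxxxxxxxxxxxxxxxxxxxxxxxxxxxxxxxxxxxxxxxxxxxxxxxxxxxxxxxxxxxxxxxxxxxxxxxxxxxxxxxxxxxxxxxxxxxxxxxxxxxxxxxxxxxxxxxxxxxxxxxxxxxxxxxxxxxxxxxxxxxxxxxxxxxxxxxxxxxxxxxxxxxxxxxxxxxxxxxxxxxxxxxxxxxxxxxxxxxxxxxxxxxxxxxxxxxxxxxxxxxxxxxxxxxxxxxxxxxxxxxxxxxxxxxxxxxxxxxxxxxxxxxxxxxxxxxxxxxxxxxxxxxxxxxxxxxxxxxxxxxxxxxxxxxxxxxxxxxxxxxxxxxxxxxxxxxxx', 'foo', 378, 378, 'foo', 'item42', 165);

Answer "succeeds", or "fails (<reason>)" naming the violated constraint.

The value 'xxxxxxxxxxxxxxxxxxxxxxxxxxxxxxxxxxxxxxxxxxxxxxxxxxxxxxxxxxxxxxxxxxxxxxxxxxxxxxxxxxxxxxxxxxxxxxxxxxxxxxxxxxxxxxxxxxxxxxxxxxxxxxxxxxxxxxxxxxxxxxxxxxxxxxxxxxxxxxxxxxxxxxxxxxxxxxxxxxxxxxxxxxxxxxxxxxxxxxxxxxxxxxxxxxxxxxxxxxxxxxxxxxxxxxxxxxxxxxxxxxxxxxxxxxxxxxxxxxxxxxxxxxxxxxxxxxxxxxxxxxxxxxxxxxxxxxxxxxxxxxxxxxxxxxxxxxxxxxxxxxxxxxxxxxxxxxxxxxxxxxxxxxxxxxxxxxxxxxxxxxxxxxxxxxxxxxxxxxxxxxxxxxxxxxxxxxxxxxxx' for address violates CHECK (length(address) <= 100).

fails (CHECK on address)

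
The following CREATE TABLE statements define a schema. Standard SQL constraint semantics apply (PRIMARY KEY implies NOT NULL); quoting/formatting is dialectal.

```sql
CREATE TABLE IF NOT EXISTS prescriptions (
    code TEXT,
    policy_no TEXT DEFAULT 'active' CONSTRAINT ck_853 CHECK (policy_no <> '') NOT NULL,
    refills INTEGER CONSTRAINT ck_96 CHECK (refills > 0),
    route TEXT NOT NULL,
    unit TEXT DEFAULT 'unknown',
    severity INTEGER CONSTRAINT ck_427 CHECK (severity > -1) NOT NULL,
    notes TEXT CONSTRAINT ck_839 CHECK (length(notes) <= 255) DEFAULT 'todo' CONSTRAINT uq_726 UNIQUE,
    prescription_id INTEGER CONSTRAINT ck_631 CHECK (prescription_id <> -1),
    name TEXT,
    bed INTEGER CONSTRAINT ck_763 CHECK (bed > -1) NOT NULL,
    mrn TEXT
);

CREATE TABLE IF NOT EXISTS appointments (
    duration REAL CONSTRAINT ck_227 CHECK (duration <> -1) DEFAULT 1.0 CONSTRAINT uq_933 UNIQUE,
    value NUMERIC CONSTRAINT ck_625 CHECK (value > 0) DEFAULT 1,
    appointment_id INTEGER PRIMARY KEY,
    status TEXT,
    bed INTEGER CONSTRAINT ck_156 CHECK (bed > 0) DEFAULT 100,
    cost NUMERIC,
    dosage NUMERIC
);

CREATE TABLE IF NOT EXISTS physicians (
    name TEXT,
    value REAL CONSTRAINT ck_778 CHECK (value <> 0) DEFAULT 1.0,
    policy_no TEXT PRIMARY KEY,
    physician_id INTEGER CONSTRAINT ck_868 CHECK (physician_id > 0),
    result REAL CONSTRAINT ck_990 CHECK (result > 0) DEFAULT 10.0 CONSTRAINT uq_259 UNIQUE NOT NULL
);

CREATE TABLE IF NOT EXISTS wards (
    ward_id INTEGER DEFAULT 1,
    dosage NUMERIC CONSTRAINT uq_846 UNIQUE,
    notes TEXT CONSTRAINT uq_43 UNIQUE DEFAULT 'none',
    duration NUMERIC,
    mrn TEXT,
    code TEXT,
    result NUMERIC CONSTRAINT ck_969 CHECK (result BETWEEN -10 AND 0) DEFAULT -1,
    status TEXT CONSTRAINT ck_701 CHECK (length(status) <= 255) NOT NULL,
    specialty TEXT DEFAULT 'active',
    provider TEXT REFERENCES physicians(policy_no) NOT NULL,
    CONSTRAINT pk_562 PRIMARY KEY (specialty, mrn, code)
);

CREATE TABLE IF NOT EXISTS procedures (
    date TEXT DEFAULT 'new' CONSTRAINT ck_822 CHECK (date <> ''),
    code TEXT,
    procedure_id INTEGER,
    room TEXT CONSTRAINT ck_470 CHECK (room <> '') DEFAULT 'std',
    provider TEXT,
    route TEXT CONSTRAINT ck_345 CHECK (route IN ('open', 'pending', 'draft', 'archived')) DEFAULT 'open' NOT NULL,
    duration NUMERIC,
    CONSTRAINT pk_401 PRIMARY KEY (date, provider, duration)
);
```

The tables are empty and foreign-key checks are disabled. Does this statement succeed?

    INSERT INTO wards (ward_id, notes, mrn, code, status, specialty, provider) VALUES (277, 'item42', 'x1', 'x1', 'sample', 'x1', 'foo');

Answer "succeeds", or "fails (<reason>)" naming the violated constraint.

NOT NULL columns: code is supplied; mrn is supplied; provider is supplied; specialty is supplied; status is supplied.
CHECK constraints: 'sample' satisfies (length(status) <= 255).
No constraint is violated.

succeeds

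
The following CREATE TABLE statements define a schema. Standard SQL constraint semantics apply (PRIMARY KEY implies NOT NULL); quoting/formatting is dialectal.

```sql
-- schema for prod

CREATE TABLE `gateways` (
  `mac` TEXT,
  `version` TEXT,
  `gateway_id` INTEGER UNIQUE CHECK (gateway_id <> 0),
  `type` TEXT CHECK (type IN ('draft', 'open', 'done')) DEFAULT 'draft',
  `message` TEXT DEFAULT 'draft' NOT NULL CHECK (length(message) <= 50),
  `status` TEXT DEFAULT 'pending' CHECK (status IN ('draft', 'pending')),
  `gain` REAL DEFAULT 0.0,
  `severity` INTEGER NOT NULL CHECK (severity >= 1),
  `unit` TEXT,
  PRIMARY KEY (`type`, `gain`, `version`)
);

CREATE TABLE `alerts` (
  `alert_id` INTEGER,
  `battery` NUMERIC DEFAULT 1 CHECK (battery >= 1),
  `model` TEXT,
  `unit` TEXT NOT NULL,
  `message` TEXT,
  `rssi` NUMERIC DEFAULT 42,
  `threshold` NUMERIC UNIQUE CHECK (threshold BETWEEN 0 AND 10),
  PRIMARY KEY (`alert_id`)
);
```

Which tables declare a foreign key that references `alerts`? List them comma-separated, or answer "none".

No REFERENCES clause anywhere in the schema names alerts.

none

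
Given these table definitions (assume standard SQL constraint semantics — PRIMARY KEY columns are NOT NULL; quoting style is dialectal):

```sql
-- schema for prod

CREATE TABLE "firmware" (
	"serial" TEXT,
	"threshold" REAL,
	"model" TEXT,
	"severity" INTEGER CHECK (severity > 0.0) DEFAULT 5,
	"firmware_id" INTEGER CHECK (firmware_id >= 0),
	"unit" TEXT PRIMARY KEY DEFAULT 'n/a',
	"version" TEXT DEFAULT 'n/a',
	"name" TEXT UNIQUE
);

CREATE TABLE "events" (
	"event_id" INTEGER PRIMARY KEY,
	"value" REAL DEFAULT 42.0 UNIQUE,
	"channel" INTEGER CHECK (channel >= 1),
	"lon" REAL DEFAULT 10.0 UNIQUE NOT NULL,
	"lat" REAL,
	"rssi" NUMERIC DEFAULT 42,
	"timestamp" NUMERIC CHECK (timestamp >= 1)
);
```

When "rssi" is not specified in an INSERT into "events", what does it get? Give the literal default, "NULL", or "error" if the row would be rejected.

42

rssi has an explicit DEFAULT 42.
When the column is omitted from an INSERT, that default is used.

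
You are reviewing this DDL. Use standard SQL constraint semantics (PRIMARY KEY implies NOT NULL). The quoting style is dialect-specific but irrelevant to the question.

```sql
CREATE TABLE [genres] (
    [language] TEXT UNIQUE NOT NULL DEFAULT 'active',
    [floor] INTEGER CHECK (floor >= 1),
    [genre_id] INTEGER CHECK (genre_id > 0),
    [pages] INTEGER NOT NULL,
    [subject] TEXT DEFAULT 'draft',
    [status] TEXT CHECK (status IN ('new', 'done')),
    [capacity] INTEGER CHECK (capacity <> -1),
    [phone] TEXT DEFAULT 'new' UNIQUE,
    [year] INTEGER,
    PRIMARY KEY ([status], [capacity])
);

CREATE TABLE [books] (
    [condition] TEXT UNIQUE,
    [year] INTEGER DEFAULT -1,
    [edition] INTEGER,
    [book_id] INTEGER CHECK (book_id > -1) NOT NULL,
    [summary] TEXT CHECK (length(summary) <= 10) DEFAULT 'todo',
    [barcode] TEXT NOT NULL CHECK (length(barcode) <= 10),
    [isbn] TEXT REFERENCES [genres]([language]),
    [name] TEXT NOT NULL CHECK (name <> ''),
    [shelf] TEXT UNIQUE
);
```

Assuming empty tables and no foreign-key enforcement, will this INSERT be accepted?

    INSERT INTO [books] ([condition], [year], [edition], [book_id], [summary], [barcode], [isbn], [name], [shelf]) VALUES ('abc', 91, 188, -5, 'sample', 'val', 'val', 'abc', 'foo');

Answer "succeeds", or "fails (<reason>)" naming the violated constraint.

The value -5 for book_id violates CHECK (book_id > -1).

fails (CHECK on book_id)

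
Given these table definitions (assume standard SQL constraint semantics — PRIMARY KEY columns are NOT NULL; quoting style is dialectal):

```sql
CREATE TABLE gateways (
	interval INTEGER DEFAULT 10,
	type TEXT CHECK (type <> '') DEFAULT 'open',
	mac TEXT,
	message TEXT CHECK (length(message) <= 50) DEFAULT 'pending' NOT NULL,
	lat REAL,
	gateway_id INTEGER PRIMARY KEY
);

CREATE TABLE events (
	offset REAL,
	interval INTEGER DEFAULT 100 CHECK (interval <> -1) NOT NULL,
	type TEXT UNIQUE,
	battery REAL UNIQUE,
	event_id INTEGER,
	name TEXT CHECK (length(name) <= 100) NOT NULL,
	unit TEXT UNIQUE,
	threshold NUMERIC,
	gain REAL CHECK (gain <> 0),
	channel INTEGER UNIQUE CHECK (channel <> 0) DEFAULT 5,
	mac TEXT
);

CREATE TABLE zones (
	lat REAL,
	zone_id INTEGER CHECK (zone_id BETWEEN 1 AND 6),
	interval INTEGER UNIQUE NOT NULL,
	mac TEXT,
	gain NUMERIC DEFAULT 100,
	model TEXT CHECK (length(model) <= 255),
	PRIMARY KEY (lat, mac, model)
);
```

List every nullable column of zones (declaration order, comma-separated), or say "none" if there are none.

- lat: part of the PRIMARY KEY, which implies NOT NULL → not nullable.
- zone_id: CHECK does not forbid NULL (a CHECK constraint passes when its expression is NULL) → nullable.
- interval: declared NOT NULL → not nullable.
- mac: part of the PRIMARY KEY, which implies NOT NULL → not nullable.
- gain: DEFAULT only fills an omitted column; an explicit NULL is still allowed → nullable.
- model: part of the PRIMARY KEY, which implies NOT NULL → not nullable.

zone_id, gain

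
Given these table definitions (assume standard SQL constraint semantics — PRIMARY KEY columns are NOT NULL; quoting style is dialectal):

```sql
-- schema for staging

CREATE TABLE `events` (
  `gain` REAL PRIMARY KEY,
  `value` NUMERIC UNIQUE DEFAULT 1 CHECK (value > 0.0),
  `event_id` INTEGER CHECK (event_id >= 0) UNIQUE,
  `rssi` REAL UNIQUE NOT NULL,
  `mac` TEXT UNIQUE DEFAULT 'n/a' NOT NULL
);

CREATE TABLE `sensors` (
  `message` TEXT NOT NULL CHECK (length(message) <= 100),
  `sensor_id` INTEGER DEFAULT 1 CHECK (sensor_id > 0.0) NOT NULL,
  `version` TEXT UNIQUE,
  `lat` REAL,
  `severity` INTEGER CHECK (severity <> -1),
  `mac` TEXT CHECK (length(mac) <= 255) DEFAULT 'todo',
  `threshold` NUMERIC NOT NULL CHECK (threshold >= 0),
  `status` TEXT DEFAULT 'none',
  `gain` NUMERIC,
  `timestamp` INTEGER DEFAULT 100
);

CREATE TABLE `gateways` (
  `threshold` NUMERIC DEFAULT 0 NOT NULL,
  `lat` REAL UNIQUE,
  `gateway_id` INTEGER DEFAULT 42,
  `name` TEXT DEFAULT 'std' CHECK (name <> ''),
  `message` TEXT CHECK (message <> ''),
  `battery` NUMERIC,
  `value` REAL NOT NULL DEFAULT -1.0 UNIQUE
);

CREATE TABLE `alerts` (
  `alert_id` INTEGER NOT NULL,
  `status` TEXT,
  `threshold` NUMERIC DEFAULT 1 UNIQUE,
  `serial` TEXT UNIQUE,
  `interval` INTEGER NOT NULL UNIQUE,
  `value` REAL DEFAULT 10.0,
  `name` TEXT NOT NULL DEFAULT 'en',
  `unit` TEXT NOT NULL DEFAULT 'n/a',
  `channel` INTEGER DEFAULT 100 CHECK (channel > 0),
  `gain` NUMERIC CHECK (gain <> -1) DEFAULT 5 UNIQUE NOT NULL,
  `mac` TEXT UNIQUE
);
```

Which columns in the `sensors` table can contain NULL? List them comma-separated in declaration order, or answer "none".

- message: declared NOT NULL → not nullable.
- sensor_id: declared NOT NULL → not nullable.
- version: UNIQUE does not imply NOT NULL → nullable.
- lat: no NOT NULL constraint applies → nullable.
- severity: CHECK does not forbid NULL (a CHECK constraint passes when its expression is NULL) → nullable.
- mac: CHECK does not forbid NULL (a CHECK constraint passes when its expression is NULL) → nullable.
- threshold: declared NOT NULL → not nullable.
- status: DEFAULT only fills an omitted column; an explicit NULL is still allowed → nullable.
- gain: no NOT NULL constraint applies → nullable.
- timestamp: DEFAULT only fills an omitted column; an explicit NULL is still allowed → nullable.

version, lat, severity, mac, status, gain, timestamp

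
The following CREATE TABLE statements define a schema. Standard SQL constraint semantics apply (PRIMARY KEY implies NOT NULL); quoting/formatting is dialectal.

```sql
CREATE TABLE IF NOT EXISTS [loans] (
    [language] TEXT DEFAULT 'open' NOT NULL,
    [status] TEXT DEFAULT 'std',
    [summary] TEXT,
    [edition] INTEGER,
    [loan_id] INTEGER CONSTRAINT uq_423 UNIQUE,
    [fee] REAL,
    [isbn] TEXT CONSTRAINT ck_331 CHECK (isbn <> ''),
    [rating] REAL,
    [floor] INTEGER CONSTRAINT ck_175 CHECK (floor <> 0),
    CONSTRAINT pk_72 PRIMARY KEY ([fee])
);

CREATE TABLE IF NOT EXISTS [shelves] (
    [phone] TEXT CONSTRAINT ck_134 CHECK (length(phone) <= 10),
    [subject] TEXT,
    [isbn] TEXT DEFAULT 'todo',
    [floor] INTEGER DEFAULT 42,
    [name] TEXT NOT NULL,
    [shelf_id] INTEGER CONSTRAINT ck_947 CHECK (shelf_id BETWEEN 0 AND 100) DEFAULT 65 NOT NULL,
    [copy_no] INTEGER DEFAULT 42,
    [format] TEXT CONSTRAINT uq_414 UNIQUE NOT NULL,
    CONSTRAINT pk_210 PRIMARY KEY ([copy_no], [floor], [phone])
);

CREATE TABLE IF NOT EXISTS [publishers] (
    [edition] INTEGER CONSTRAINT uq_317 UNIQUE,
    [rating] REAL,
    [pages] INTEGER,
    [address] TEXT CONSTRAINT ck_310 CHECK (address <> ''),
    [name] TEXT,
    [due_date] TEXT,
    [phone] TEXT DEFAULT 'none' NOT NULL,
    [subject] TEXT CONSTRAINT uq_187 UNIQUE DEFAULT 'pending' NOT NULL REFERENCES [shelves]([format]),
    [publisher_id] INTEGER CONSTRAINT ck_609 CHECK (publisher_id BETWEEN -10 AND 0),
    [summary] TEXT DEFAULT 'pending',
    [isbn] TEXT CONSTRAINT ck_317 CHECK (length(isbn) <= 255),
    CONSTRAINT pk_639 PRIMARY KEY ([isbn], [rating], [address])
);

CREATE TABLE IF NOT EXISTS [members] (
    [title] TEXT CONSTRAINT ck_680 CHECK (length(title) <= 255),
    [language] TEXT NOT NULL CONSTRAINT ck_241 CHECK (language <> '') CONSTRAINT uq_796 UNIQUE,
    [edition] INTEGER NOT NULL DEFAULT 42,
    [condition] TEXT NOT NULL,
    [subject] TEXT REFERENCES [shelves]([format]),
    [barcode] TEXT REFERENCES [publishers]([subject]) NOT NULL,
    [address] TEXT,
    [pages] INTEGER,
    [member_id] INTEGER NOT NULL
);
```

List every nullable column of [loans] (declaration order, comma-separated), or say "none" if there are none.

- language: declared NOT NULL → not nullable.
- status: DEFAULT only fills an omitted column; an explicit NULL is still allowed → nullable.
- summary: no NOT NULL constraint applies → nullable.
- edition: no NOT NULL constraint applies → nullable.
- loan_id: UNIQUE does not imply NOT NULL → nullable.
- fee: part of the PRIMARY KEY, which implies NOT NULL → not nullable.
- isbn: CHECK does not forbid NULL (a CHECK constraint passes when its expression is NULL) → nullable.
- rating: no NOT NULL constraint applies → nullable.
- floor: CHECK does not forbid NULL (a CHECK constraint passes when its expression is NULL) → nullable.

status, summary, edition, loan_id, isbn, rating, floor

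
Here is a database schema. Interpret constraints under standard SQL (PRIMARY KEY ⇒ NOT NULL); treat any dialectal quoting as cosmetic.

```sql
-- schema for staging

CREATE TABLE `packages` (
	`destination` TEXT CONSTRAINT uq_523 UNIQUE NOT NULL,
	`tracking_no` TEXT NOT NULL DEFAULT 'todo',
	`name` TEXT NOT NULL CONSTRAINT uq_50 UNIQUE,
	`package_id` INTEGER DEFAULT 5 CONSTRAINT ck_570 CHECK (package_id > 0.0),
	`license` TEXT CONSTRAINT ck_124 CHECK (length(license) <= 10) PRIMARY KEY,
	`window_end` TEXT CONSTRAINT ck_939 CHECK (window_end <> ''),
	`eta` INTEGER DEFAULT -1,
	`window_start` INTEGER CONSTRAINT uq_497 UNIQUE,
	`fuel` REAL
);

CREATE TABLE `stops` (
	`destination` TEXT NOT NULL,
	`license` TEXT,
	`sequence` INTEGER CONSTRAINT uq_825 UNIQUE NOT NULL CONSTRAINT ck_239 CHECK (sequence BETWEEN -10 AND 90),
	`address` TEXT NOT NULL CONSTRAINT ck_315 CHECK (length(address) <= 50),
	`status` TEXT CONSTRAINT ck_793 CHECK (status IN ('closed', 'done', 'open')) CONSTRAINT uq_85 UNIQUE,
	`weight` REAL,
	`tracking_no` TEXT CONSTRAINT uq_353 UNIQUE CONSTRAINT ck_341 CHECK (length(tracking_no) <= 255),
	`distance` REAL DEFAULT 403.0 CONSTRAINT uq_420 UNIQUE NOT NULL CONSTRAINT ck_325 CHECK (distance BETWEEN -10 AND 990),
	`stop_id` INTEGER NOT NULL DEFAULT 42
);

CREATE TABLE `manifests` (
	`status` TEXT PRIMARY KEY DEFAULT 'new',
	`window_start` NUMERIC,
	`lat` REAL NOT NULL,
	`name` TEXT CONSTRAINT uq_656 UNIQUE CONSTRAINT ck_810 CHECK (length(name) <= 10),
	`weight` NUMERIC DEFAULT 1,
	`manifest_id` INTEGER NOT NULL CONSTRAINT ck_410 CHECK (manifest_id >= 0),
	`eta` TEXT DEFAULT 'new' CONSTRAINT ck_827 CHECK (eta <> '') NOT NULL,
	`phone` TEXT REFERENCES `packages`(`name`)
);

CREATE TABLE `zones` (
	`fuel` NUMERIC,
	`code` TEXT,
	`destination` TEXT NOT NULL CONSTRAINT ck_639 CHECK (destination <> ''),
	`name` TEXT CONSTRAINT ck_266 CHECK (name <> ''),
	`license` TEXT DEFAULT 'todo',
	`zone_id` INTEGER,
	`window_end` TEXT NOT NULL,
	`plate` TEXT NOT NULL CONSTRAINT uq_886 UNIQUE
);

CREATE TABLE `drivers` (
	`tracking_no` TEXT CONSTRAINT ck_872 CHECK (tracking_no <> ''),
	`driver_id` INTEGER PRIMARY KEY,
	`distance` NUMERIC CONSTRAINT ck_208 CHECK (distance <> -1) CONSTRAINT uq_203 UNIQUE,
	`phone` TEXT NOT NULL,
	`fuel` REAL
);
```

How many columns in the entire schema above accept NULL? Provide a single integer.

21

packages: 5 nullable (package_id, window_end, eta, window_start, fuel — PK (license) and explicit NOT NULL columns excluded).
stops: 4 nullable (license, status, weight, tracking_no — PK none and explicit NOT NULL columns excluded).
manifests: 4 nullable (window_start, name, weight, phone — PK (status) and explicit NOT NULL columns excluded).
zones: 5 nullable (fuel, code, name, license, zone_id — PK none and explicit NOT NULL columns excluded).
drivers: 3 nullable (tracking_no, distance, fuel — PK (driver_id) and explicit NOT NULL columns excluded).
Total: 5 + 4 + 4 + 5 + 3 = 21.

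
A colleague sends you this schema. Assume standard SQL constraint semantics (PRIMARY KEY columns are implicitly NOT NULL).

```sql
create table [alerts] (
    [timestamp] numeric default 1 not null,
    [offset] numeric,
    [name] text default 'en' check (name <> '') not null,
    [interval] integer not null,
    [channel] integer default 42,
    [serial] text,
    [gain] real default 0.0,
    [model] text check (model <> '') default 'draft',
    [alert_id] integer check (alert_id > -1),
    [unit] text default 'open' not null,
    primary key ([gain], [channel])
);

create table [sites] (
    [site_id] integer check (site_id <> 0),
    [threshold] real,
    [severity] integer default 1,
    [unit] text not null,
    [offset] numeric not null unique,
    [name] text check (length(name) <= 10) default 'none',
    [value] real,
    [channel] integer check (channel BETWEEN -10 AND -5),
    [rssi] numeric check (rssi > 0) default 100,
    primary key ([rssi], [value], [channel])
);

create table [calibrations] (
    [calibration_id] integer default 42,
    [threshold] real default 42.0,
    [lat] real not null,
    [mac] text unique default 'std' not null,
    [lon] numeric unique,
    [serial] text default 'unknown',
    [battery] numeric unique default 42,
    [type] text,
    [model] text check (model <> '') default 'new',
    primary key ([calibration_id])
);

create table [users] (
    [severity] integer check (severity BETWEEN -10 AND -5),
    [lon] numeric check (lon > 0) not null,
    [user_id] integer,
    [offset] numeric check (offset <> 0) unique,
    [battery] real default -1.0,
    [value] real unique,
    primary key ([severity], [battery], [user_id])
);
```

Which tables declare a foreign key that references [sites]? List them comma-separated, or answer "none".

No REFERENCES clause anywhere in the schema names sites.

none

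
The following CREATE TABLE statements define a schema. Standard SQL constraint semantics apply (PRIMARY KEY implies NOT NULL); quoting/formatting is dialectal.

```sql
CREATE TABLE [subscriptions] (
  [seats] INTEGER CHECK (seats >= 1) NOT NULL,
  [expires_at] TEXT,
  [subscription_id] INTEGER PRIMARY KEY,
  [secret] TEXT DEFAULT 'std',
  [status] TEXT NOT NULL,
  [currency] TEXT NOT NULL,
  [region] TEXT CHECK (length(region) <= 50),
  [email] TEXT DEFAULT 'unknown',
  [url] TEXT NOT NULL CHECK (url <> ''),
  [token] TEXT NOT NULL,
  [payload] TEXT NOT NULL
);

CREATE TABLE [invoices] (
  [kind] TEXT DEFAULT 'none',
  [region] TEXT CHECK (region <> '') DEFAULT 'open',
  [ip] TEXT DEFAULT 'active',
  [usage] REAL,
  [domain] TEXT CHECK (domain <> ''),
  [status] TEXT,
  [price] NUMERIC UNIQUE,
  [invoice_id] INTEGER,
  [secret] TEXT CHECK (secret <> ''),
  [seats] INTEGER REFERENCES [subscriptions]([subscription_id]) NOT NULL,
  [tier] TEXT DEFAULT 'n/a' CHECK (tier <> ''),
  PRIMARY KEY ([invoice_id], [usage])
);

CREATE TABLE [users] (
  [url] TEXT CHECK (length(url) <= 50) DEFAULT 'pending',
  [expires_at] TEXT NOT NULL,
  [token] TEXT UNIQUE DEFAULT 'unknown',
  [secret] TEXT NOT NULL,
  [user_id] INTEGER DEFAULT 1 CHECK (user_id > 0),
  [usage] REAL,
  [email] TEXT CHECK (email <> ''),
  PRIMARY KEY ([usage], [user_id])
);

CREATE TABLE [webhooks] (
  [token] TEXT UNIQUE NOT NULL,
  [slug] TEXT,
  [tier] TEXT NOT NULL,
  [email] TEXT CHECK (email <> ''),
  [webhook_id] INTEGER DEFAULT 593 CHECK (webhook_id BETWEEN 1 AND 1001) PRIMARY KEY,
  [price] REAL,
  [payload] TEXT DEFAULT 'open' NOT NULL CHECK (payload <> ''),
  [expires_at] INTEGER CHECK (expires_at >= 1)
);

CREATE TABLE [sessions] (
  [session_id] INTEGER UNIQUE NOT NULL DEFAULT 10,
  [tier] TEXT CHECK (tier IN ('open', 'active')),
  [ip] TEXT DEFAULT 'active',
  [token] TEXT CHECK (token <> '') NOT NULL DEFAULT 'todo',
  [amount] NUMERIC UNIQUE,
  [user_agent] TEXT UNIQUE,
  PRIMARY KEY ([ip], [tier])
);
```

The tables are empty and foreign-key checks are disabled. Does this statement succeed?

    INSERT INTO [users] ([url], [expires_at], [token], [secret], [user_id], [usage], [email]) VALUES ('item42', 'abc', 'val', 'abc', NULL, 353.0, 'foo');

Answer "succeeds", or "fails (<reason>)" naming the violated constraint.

fails (NOT NULL on user_id)

user_id is explicitly set to NULL, but user_id is part of the PRIMARY KEY (implied NOT NULL).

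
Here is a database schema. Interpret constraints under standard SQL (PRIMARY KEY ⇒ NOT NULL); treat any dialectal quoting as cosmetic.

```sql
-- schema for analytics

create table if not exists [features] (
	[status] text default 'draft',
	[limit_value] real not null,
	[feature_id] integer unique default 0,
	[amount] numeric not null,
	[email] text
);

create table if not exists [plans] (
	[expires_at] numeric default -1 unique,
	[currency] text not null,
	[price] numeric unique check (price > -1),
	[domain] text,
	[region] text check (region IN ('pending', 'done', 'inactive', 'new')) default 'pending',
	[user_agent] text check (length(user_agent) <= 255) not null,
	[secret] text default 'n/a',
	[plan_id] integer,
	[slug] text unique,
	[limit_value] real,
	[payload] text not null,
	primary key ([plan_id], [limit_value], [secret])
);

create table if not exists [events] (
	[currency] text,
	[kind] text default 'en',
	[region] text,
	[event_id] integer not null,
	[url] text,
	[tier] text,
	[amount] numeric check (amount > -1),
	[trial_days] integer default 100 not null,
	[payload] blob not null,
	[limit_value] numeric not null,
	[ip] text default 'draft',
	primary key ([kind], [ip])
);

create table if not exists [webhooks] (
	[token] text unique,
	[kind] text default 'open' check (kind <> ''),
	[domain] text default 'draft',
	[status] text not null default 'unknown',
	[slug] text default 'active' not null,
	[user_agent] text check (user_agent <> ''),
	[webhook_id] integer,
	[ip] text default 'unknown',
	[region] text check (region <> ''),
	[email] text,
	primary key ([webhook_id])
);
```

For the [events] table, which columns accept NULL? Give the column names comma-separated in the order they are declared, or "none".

- currency: no NOT NULL constraint applies → nullable.
- kind: part of the PRIMARY KEY, which implies NOT NULL → not nullable.
- region: no NOT NULL constraint applies → nullable.
- event_id: declared NOT NULL → not nullable.
- url: no NOT NULL constraint applies → nullable.
- tier: no NOT NULL constraint applies → nullable.
- amount: CHECK does not forbid NULL (a CHECK constraint passes when its expression is NULL) → nullable.
- trial_days: declared NOT NULL → not nullable.
- payload: declared NOT NULL → not nullable.
- limit_value: declared NOT NULL → not nullable.
- ip: part of the PRIMARY KEY, which implies NOT NULL → not nullable.

currency, region, url, tier, amount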